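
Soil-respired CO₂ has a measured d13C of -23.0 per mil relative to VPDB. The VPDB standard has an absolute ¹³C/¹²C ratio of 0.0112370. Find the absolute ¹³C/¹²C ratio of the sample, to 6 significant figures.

0.0109785

R_sample = R_standard × (d13C/1000 + 1)
R_sample = 0.0112370 × (-23.0/1000 + 1) = 0.0112370 × 0.977000
R_sample = 0.0109785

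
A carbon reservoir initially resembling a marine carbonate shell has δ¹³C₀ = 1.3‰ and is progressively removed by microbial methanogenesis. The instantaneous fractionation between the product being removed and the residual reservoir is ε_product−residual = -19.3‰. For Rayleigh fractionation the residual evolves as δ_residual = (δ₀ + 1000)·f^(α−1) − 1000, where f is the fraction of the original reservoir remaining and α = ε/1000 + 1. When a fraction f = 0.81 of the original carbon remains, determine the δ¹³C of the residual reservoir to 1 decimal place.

Rayleigh residual: δ_res = (δ₀ + 1000)·f^(α−1) − 1000
α = ε/1000 + 1 = 0.98070, so α − 1 = -0.01930
f^(α−1) = 0.81^(-0.01930) = 1.004075
δ_res = (1.3 + 1000) × 1.004075 − 1000 = 1005.380 − 1000 = 5.38‰

5.4‰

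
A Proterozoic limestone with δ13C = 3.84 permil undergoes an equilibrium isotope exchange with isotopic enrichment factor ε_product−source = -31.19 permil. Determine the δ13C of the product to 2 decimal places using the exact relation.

-27.47 permil

To first order, δ_product ≈ δ_source + ε = -27.35 permil.
Exactly, δ_product = (δ_source + 1000)·(ε/1000 + 1) − 1000.
δ_product = (3.84 + 1000) × (-31.19/1000 + 1) − 1000
δ_product = -27.470 permil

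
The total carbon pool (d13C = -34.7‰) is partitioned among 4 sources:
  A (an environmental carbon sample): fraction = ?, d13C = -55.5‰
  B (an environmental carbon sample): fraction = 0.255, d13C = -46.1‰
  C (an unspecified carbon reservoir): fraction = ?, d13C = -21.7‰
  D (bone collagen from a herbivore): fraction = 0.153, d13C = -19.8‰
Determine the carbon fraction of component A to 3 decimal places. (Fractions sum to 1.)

0.209

Let f_A and f_C be the unknown fractions; fractions sum to 1 so f_A + f_C = 0.592.
Mass balance: Σ fᵢ·δᵢ = δ_bulk ⇒ f_A·(-55.5) + f_C·(-21.7) = -34.7 − (-14.785) = -19.915
Substitute f_C = 0.592 − f_A:
f_A·(-55.5 − -21.7) = -19.915 − 0.592×(-21.7) = -7.069
f_A = -7.069 / -33.8 = 0.2091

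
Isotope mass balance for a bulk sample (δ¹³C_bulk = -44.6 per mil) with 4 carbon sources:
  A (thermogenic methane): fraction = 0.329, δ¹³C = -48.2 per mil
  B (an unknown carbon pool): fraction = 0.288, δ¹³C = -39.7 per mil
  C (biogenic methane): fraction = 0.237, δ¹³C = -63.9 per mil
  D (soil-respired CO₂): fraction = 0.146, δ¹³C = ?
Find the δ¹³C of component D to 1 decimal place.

-14.8 per mil

Isotope mass balance: δ_bulk = Σ fᵢ·δᵢ.
-44.6 = 0.329×(-48.2) + 0.288×(-39.7) + 0.237×(-63.9) + 0.146×δ_D
0.146·δ_D = -44.6 − (-42.436) = -2.164
δ_D = -2.164 / 0.146 = -14.82 per mil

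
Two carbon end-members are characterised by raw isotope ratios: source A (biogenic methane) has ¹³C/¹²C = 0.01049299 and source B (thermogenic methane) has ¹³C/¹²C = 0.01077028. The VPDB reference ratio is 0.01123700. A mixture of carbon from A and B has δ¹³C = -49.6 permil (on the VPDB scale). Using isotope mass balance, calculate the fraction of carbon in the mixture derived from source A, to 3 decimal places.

δ_A = (0.01049299/0.01123700 − 1)×1000 = (0.933789 − 1)×1000 = -66.211 permil
δ_B = (0.01077028/0.01123700 − 1)×1000 = (0.958466 − 1)×1000 = -41.534 permil
f_A = (δ_mix − δ_B)/(δ_A − δ_B) = (-49.6 − (-41.534))/(-66.211 − (-41.534))
f_A = -8.066 / -24.677 = 0.3269

0.327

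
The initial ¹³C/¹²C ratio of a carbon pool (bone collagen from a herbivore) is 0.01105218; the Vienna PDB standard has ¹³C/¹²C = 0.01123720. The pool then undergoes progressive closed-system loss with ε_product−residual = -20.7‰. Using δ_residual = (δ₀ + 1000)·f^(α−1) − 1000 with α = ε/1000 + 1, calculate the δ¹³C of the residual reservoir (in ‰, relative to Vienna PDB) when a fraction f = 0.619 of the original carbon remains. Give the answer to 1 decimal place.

δ₀ = (0.01105218/0.01123720 − 1)×1000 = (0.983535 − 1)×1000 = -16.465‰
α − 1 = ε/1000 = -0.0207
f^(α−1) = 0.619^(-0.0207) = 1.009978
δ_res = (-16.465 + 1000) × 1.009978 − 1000 = 993.349 − 1000 = -6.65‰

-6.7‰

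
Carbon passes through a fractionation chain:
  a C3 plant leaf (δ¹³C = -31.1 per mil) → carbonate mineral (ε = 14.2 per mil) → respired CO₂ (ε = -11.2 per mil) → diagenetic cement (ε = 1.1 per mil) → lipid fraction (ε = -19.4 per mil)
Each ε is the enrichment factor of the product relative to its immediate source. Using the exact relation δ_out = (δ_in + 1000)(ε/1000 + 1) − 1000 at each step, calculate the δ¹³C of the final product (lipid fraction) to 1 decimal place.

step 1: δ = (-31.10 + 1000)·(14.2/1000 + 1) − 1000 = -17.34 per mil
step 2: δ = (-17.34 + 1000)·(-11.2/1000 + 1) − 1000 = -28.35 per mil
step 3: δ = (-28.35 + 1000)·(1.1/1000 + 1) − 1000 = -27.28 per mil
step 4: δ = (-27.28 + 1000)·(-19.4/1000 + 1) − 1000 = -46.15 per mil

-46.1 per mil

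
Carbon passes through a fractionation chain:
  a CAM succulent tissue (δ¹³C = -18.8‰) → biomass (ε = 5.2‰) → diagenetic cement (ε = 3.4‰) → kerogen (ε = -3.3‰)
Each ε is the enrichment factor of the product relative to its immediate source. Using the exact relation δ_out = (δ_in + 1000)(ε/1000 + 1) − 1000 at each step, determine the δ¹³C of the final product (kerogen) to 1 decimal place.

-13.6‰

step 1: δ = (-18.80 + 1000)·(5.2/1000 + 1) − 1000 = -13.70‰
step 2: δ = (-13.70 + 1000)·(3.4/1000 + 1) − 1000 = -10.34‰
step 3: δ = (-10.34 + 1000)·(-3.3/1000 + 1) − 1000 = -13.61‰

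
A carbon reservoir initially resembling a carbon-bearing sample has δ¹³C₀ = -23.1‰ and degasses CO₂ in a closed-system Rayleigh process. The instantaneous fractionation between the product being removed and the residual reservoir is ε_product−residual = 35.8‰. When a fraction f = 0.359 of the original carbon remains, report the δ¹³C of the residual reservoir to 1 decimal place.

-58.3‰

Rayleigh residual: δ_res = (δ₀ + 1000)·f^(α−1) − 1000
α = ε/1000 + 1 = 1.03580, so α − 1 = 0.03580
f^(α−1) = 0.359^(0.03580) = 0.963990
δ_res = (-23.1 + 1000) × 0.963990 − 1000 = 941.722 − 1000 = -58.28‰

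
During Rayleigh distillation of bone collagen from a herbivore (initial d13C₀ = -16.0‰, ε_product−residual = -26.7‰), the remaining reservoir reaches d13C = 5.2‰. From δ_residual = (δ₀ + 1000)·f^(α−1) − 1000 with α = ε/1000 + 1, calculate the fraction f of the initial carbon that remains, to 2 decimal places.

0.45

α − 1 = ε/1000 = -0.0267
(δ_res + 1000)/(δ₀ + 1000) = (5.2 + 1000)/(-16.0 + 1000) = 1005.2/984.0 = 1.021545
f = 1.021545^(1/-0.0267) = exp(ln(1.021545)/-0.0267) = exp(0.02132/-0.0267)
f = exp(-0.7983) = 0.4501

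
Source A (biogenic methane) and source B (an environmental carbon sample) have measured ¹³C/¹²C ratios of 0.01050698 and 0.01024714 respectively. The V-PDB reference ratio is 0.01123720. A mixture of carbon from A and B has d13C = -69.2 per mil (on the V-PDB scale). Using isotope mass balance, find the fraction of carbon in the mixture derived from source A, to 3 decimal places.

δ_A = (0.01050698/0.01123720 − 1)×1000 = (0.935018 − 1)×1000 = -64.982 per mil
δ_B = (0.01024714/0.01123720 − 1)×1000 = (0.911894 − 1)×1000 = -88.106 per mil
f_A = (δ_mix − δ_B)/(δ_A − δ_B) = (-69.2 − (-88.106))/(-64.982 − (-88.106))
f_A = 18.906 / 23.123 = 0.8176

0.818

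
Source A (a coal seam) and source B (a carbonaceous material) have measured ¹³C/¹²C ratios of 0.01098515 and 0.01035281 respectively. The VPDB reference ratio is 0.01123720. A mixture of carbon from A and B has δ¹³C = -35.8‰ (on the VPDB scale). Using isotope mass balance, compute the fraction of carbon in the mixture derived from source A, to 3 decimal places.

δ_A = (0.01098515/0.01123720 − 1)×1000 = (0.977570 − 1)×1000 = -22.430‰
δ_B = (0.01035281/0.01123720 − 1)×1000 = (0.921298 − 1)×1000 = -78.702‰
f_A = (δ_mix − δ_B)/(δ_A − δ_B) = (-35.8 − (-78.702))/(-22.430 − (-78.702))
f_A = 42.902 / 56.272 = 0.7624

0.762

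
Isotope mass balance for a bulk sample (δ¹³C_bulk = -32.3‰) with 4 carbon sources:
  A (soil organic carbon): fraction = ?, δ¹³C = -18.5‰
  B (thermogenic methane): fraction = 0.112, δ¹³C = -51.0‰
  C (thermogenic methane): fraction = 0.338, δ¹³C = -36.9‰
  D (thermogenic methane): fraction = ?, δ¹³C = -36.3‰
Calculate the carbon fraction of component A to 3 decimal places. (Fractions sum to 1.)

Let f_A and f_D be the unknown fractions; fractions sum to 1 so f_A + f_D = 0.550.
Mass balance: Σ fᵢ·δᵢ = δ_bulk ⇒ f_A·(-18.5) + f_D·(-36.3) = -32.3 − (-18.184) = -14.116
Substitute f_D = 0.550 − f_A:
f_A·(-18.5 − -36.3) = -14.116 − 0.550×(-36.3) = 5.849
f_A = 5.849 / 17.8 = 0.3286

0.329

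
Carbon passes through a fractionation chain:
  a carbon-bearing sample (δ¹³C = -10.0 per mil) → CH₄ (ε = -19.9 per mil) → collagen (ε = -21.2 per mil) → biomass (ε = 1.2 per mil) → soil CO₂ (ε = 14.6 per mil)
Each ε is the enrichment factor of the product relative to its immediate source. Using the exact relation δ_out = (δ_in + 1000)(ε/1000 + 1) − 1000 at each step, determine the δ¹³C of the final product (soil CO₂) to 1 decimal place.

-35.2 per mil

step 1: δ = (-10.00 + 1000)·(-19.9/1000 + 1) − 1000 = -29.70 per mil
step 2: δ = (-29.70 + 1000)·(-21.2/1000 + 1) − 1000 = -50.27 per mil
step 3: δ = (-50.27 + 1000)·(1.2/1000 + 1) − 1000 = -49.13 per mil
step 4: δ = (-49.13 + 1000)·(14.6/1000 + 1) − 1000 = -35.25 per mil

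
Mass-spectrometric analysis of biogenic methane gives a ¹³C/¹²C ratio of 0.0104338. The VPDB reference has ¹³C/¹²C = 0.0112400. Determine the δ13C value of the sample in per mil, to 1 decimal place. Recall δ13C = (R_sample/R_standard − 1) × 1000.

δ13C = (R_sample / R_standard − 1) × 1000
R_sample / R_standard = 0.0104338 / 0.0112400 = 0.928274
δ13C = (0.928274 − 1) × 1000 = -71.73 per mil

-71.7 per mil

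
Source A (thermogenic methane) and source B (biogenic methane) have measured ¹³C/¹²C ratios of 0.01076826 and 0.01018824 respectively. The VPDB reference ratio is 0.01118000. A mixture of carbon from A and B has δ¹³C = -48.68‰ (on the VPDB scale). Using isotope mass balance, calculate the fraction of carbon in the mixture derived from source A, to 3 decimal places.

0.772

δ_A = (0.01076826/0.01118000 − 1)×1000 = (0.963172 − 1)×1000 = -36.828‰
δ_B = (0.01018824/0.01118000 − 1)×1000 = (0.911292 − 1)×1000 = -88.708‰
f_A = (δ_mix − δ_B)/(δ_A − δ_B) = (-48.68 − (-88.708))/(-36.828 − (-88.708))
f_A = 40.028 / 51.880 = 0.7716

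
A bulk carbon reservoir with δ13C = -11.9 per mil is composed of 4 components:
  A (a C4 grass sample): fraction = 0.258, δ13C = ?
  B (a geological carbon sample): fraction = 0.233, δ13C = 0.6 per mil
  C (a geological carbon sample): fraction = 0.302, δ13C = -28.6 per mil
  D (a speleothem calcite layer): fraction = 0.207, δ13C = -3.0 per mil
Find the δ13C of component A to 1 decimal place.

-10.8 per mil

Isotope mass balance: δ_bulk = Σ fᵢ·δᵢ.
-11.9 = 0.258×δ_A + 0.233×(0.6) + 0.302×(-28.6) + 0.207×(-3.0)
0.258·δ_A = -11.9 − (-9.118) = -2.782
δ_A = -2.782 / 0.258 = -10.78 per mil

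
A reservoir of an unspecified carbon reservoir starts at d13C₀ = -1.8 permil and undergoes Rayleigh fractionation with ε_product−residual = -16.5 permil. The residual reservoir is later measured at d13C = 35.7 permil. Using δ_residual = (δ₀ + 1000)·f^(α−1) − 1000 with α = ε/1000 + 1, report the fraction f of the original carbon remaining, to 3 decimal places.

0.107

α − 1 = ε/1000 = -0.0165
(δ_res + 1000)/(δ₀ + 1000) = (35.7 + 1000)/(-1.8 + 1000) = 1035.7/998.2 = 1.037568
f = 1.037568^(1/-0.0165) = exp(ln(1.037568)/-0.0165) = exp(0.03688/-0.0165)
f = exp(-2.2351) = 0.1070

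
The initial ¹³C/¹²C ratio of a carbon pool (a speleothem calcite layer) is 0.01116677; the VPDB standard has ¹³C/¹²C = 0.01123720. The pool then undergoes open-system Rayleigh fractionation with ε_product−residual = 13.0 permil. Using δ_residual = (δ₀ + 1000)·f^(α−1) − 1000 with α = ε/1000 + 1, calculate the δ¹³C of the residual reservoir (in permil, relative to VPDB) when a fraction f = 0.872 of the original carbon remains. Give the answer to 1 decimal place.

-8.0 permil

δ₀ = (0.01116677/0.01123720 − 1)×1000 = (0.993732 − 1)×1000 = -6.268 permil
α − 1 = ε/1000 = 0.0130
f^(α−1) = 0.872^(0.0130) = 0.998221
δ_res = (-6.268 + 1000) × 0.998221 − 1000 = 991.965 − 1000 = -8.04 permil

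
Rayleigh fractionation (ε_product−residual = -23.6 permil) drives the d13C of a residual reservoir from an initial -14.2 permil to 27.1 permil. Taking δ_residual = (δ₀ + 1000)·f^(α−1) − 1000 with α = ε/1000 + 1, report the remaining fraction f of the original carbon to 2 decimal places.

α − 1 = ε/1000 = -0.0236
(δ_res + 1000)/(δ₀ + 1000) = (27.1 + 1000)/(-14.2 + 1000) = 1027.1/985.8 = 1.041895
f = 1.041895^(1/-0.0236) = exp(ln(1.041895)/-0.0236) = exp(0.04104/-0.0236)
f = exp(-1.7390) = 0.1757

0.18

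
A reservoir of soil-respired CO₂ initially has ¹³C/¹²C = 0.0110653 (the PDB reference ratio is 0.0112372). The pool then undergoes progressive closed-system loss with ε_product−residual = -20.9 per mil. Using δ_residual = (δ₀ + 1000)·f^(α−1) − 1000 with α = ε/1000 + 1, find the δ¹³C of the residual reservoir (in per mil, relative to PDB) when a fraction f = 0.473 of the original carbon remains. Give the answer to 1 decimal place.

δ₀ = (0.0110653/0.0112372 − 1)×1000 = (0.984703 − 1)×1000 = -15.297 per mil
α − 1 = ε/1000 = -0.0209
f^(α−1) = 0.473^(-0.0209) = 1.015770
δ_res = (-15.297 + 1000) × 1.015770 − 1000 = 1000.231 − 1000 = 0.23 per mil

0.2 per mil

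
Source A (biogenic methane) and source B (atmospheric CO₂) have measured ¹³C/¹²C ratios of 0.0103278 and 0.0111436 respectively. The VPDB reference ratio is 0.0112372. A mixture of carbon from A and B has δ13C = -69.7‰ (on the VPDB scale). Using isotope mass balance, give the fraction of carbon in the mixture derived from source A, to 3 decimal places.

δ_A = (0.0103278/0.0112372 − 1)×1000 = (0.919072 − 1)×1000 = -80.928‰
δ_B = (0.0111436/0.0112372 − 1)×1000 = (0.991671 − 1)×1000 = -8.329‰
f_A = (δ_mix − δ_B)/(δ_A − δ_B) = (-69.7 − (-8.329))/(-80.928 − (-8.329))
f_A = -61.371 / -72.598 = 0.8453

0.845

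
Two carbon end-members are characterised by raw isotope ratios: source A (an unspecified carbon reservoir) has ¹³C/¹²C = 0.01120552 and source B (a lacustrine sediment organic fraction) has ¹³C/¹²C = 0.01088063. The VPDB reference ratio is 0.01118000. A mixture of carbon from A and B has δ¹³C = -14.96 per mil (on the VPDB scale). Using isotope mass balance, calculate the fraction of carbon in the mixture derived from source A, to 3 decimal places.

0.407

δ_A = (0.01120552/0.01118000 − 1)×1000 = (1.002283 − 1)×1000 = 2.283 per mil
δ_B = (0.01088063/0.01118000 − 1)×1000 = (0.973223 − 1)×1000 = -26.777 per mil
f_A = (δ_mix − δ_B)/(δ_A − δ_B) = (-14.96 − (-26.777))/(2.283 − (-26.777))
f_A = 11.817 / 29.060 = 0.4067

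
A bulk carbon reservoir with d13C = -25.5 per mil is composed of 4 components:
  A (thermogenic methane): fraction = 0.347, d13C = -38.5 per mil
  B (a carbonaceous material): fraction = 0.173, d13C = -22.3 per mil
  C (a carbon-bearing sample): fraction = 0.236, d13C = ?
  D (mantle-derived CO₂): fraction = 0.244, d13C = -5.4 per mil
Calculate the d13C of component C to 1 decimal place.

Isotope mass balance: δ_bulk = Σ fᵢ·δᵢ.
-25.5 = 0.347×(-38.5) + 0.173×(-22.3) + 0.236×δ_C + 0.244×(-5.4)
0.236·δ_C = -25.5 − (-18.535) = -6.965
δ_C = -6.965 / 0.236 = -29.51 per mil

-29.5 per mil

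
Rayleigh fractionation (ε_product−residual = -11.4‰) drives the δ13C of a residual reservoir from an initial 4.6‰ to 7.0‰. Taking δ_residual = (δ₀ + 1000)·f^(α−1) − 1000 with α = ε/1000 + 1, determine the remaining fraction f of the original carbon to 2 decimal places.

α − 1 = ε/1000 = -0.0114
(δ_res + 1000)/(δ₀ + 1000) = (7.0 + 1000)/(4.6 + 1000) = 1007.0/1004.6 = 1.002389
f = 1.002389^(1/-0.0114) = exp(ln(1.002389)/-0.0114) = exp(0.00239/-0.0114)
f = exp(-0.2093) = 0.8111

0.81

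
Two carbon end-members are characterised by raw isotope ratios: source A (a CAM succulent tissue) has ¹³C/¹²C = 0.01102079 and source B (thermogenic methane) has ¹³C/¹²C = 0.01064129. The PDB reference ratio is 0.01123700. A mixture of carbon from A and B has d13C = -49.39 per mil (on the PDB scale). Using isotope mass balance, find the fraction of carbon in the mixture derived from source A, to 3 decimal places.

δ_A = (0.01102079/0.01123700 − 1)×1000 = (0.980759 − 1)×1000 = -19.241 per mil
δ_B = (0.01064129/0.01123700 − 1)×1000 = (0.946987 − 1)×1000 = -53.013 per mil
f_A = (δ_mix − δ_B)/(δ_A − δ_B) = (-49.39 − (-53.013))/(-19.241 − (-53.013))
f_A = 3.623 / 33.772 = 0.1073

0.107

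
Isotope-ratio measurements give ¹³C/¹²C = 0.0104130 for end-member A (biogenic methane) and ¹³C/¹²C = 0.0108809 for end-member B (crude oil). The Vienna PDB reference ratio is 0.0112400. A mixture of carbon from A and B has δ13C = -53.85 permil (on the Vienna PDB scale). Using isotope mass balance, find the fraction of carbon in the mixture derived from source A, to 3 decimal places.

0.526

δ_A = (0.0104130/0.0112400 − 1)×1000 = (0.926423 − 1)×1000 = -73.577 permil
δ_B = (0.0108809/0.0112400 − 1)×1000 = (0.968052 − 1)×1000 = -31.948 permil
f_A = (δ_mix − δ_B)/(δ_A − δ_B) = (-53.85 − (-31.948))/(-73.577 − (-31.948))
f_A = -21.902 / -41.628 = 0.5261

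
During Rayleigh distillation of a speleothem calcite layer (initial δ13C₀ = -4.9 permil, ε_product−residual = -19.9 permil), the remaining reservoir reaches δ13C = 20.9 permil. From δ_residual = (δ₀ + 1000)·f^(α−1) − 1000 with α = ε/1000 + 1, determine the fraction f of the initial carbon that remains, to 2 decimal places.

α − 1 = ε/1000 = -0.0199
(δ_res + 1000)/(δ₀ + 1000) = (20.9 + 1000)/(-4.9 + 1000) = 1020.9/995.1 = 1.025927
f = 1.025927^(1/-0.0199) = exp(ln(1.025927)/-0.0199) = exp(0.02560/-0.0199)
f = exp(-1.2863) = 0.2763

0.28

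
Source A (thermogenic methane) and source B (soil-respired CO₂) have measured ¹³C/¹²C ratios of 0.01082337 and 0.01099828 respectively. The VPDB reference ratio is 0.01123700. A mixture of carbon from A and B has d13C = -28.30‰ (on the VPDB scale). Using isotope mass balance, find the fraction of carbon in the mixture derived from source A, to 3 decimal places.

0.453

δ_A = (0.01082337/0.01123700 − 1)×1000 = (0.963190 − 1)×1000 = -36.810‰
δ_B = (0.01099828/0.01123700 − 1)×1000 = (0.978756 − 1)×1000 = -21.244‰
f_A = (δ_mix − δ_B)/(δ_A − δ_B) = (-28.30 − (-21.244))/(-36.810 − (-21.244))
f_A = -7.056 / -15.566 = 0.4533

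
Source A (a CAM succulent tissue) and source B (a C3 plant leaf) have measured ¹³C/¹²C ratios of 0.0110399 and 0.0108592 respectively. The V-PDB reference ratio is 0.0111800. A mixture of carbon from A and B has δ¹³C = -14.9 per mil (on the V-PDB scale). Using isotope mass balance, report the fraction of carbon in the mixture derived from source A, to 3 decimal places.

0.853

δ_A = (0.0110399/0.0111800 − 1)×1000 = (0.987469 − 1)×1000 = -12.531 per mil
δ_B = (0.0108592/0.0111800 − 1)×1000 = (0.971306 − 1)×1000 = -28.694 per mil
f_A = (δ_mix − δ_B)/(δ_A − δ_B) = (-14.9 − (-28.694))/(-12.531 − (-28.694))
f_A = 13.794 / 16.163 = 0.8534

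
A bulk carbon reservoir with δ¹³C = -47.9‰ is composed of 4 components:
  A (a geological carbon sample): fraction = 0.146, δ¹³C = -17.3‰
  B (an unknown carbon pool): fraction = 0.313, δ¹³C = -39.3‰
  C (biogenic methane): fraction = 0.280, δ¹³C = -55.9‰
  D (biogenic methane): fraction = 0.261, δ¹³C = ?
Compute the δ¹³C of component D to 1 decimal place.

Isotope mass balance: δ_bulk = Σ fᵢ·δᵢ.
-47.9 = 0.146×(-17.3) + 0.313×(-39.3) + 0.280×(-55.9) + 0.261×δ_D
0.261·δ_D = -47.9 − (-30.479) = -17.421
δ_D = -17.421 / 0.261 = -66.75‰

-66.7‰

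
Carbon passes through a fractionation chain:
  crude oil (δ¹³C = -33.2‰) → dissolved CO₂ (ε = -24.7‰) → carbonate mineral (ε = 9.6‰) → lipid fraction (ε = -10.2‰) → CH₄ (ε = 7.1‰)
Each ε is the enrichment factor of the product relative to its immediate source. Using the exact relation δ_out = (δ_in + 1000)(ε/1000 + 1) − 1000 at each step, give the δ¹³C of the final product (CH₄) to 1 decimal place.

step 1: δ = (-33.20 + 1000)·(-24.7/1000 + 1) − 1000 = -57.08‰
step 2: δ = (-57.08 + 1000)·(9.6/1000 + 1) − 1000 = -48.03‰
step 3: δ = (-48.03 + 1000)·(-10.2/1000 + 1) − 1000 = -57.74‰
step 4: δ = (-57.74 + 1000)·(7.1/1000 + 1) − 1000 = -51.05‰

-51.0‰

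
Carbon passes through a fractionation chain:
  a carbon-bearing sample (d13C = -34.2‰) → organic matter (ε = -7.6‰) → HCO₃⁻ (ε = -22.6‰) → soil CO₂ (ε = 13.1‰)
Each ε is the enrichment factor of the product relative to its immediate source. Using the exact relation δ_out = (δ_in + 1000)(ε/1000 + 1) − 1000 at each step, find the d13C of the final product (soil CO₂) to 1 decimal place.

-50.9‰

step 1: δ = (-34.20 + 1000)·(-7.6/1000 + 1) − 1000 = -41.54‰
step 2: δ = (-41.54 + 1000)·(-22.6/1000 + 1) − 1000 = -63.20‰
step 3: δ = (-63.20 + 1000)·(13.1/1000 + 1) − 1000 = -50.93‰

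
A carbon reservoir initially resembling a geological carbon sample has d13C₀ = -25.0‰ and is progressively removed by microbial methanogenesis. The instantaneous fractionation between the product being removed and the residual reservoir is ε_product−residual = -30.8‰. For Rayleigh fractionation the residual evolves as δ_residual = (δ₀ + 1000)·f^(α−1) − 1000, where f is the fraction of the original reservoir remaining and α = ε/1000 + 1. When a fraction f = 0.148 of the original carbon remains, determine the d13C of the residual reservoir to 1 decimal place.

Rayleigh residual: δ_res = (δ₀ + 1000)·f^(α−1) − 1000
α = ε/1000 + 1 = 0.96920, so α − 1 = -0.03080
f^(α−1) = 0.148^(-0.03080) = 1.060611
δ_res = (-25.0 + 1000) × 1.060611 − 1000 = 1034.095 − 1000 = 34.10‰

34.1‰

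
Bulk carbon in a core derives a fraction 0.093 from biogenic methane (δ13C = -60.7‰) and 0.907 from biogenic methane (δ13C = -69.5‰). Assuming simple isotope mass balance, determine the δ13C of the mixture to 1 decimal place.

δ_mix = f_A·δ_A + f_B·δ_B
δ_mix = 0.093 × (-60.7) + 0.907 × (-69.5)
δ_mix = -5.65 + -63.04 = -68.68‰

-68.7‰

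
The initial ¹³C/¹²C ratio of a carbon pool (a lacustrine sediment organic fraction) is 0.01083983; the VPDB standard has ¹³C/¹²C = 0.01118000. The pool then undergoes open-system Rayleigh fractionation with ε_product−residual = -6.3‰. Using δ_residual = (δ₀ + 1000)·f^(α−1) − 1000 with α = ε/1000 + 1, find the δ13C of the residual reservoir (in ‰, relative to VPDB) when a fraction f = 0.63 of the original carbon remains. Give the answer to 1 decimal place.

-27.6‰

δ₀ = (0.01083983/0.01118000 − 1)×1000 = (0.969573 − 1)×1000 = -30.427‰
α − 1 = ε/1000 = -0.0063
f^(α−1) = 0.63^(-0.0063) = 1.002915
δ_res = (-30.427 + 1000) × 1.002915 − 1000 = 972.400 − 1000 = -27.60‰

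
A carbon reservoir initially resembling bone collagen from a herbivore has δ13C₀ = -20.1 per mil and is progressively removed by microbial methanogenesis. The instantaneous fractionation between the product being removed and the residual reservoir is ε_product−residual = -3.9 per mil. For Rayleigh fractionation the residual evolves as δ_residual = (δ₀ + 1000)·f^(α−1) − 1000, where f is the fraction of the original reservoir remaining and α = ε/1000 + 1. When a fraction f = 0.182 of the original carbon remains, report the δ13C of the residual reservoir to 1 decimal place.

-13.6 per mil

Rayleigh residual: δ_res = (δ₀ + 1000)·f^(α−1) − 1000
α = ε/1000 + 1 = 0.99610, so α − 1 = -0.00390
f^(α−1) = 0.182^(-0.00390) = 1.006667
δ_res = (-20.1 + 1000) × 1.006667 − 1000 = 986.433 − 1000 = -13.57 per mil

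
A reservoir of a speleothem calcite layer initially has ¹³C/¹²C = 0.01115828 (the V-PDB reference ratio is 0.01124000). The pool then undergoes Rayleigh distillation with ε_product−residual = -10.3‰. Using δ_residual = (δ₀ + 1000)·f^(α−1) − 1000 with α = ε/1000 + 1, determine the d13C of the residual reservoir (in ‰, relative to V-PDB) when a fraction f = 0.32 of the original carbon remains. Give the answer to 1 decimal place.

4.4‰

δ₀ = (0.01115828/0.01124000 − 1)×1000 = (0.992730 − 1)×1000 = -7.270‰
α − 1 = ε/1000 = -0.0103
f^(α−1) = 0.32^(-0.0103) = 1.011805
δ_res = (-7.270 + 1000) × 1.011805 − 1000 = 1004.449 − 1000 = 4.45‰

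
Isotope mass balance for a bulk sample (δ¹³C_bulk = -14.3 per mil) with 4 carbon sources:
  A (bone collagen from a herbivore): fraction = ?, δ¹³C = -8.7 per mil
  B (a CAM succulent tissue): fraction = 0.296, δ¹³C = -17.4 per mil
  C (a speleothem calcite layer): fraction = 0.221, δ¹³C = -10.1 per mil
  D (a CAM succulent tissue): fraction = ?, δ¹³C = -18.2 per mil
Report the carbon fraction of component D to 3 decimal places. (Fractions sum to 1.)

0.286

Let f_D and f_A be the unknown fractions; fractions sum to 1 so f_D + f_A = 0.483.
Mass balance: Σ fᵢ·δᵢ = δ_bulk ⇒ f_D·(-18.2) + f_A·(-8.7) = -14.3 − (-7.382) = -6.918
Substitute f_A = 0.483 − f_D:
f_D·(-18.2 − -8.7) = -6.918 − 0.483×(-8.7) = -2.715
f_D = -2.715 / -9.5 = 0.2858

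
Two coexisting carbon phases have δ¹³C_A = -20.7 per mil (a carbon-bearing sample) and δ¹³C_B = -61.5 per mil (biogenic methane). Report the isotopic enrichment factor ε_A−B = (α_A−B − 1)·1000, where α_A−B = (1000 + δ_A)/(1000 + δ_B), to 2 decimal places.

α_A−B = (1000 + -20.7) / (1000 + -61.5) = 979.3 / 938.5 = 1.043474
ε_A−B = (1.043474 − 1) × 1000 = 43.474 per mil
(The approximation ε ≈ δ_A − δ_B would give 40.8 per mil.)

43.47 per mil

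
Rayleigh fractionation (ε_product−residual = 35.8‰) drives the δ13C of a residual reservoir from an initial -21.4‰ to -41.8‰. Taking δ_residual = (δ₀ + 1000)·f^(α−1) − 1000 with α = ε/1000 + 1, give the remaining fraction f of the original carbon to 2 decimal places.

α − 1 = ε/1000 = 0.0358
(δ_res + 1000)/(δ₀ + 1000) = (-41.8 + 1000)/(-21.4 + 1000) = 958.2/978.6 = 0.979154
f = 0.979154^(1/0.0358) = exp(ln(0.979154)/0.0358) = exp(-0.02107/0.0358)
f = exp(-0.5884) = 0.5552

0.56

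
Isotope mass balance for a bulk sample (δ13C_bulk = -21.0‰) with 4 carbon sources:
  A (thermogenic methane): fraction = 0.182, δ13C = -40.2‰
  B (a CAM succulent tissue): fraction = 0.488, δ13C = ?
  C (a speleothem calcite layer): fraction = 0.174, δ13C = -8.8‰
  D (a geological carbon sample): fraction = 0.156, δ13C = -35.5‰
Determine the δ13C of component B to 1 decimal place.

Isotope mass balance: δ_bulk = Σ fᵢ·δᵢ.
-21.0 = 0.182×(-40.2) + 0.488×δ_B + 0.174×(-8.8) + 0.156×(-35.5)
0.488·δ_B = -21.0 − (-14.386) = -6.614
δ_B = -6.614 / 0.488 = -13.55‰

-13.6‰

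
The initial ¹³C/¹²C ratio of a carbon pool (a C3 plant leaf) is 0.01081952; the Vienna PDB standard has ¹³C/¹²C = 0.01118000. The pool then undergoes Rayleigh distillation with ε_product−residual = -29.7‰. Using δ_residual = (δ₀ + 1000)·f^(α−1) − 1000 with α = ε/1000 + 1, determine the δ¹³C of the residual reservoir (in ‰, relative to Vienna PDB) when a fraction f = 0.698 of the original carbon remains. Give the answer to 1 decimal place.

δ₀ = (0.01081952/0.01118000 − 1)×1000 = (0.967757 − 1)×1000 = -32.243‰
α − 1 = ε/1000 = -0.0297
f^(α−1) = 0.698^(-0.0297) = 1.010735
δ_res = (-32.243 + 1000) × 1.010735 − 1000 = 978.146 − 1000 = -21.85‰

-21.9‰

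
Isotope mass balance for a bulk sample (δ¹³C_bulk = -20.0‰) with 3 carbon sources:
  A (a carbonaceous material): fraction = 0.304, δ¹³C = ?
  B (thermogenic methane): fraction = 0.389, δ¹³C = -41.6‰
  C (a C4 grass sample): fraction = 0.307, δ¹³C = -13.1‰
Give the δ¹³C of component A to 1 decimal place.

0.7‰

Isotope mass balance: δ_bulk = Σ fᵢ·δᵢ.
-20.0 = 0.304×δ_A + 0.389×(-41.6) + 0.307×(-13.1)
0.304·δ_A = -20.0 − (-20.204) = 0.204
δ_A = 0.204 / 0.304 = 0.67‰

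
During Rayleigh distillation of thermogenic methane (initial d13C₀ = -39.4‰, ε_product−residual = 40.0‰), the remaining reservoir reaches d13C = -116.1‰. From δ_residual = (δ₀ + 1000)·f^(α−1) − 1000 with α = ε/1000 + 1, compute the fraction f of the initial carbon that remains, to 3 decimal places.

0.125

α − 1 = ε/1000 = 0.0400
(δ_res + 1000)/(δ₀ + 1000) = (-116.1 + 1000)/(-39.4 + 1000) = 883.9/960.6 = 0.920154
f = 0.920154^(1/0.0400) = exp(ln(0.920154)/0.0400) = exp(-0.08321/0.0400)
f = exp(-2.0804) = 0.1249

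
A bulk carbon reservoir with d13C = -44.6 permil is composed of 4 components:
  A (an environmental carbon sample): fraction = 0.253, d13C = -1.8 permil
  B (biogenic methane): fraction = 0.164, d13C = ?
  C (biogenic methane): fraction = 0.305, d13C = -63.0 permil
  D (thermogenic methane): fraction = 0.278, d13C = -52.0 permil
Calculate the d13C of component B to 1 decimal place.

-63.9 permil

Isotope mass balance: δ_bulk = Σ fᵢ·δᵢ.
-44.6 = 0.253×(-1.8) + 0.164×δ_B + 0.305×(-63.0) + 0.278×(-52.0)
0.164·δ_B = -44.6 − (-34.126) = -10.474
δ_B = -10.474 / 0.164 = -63.86 permil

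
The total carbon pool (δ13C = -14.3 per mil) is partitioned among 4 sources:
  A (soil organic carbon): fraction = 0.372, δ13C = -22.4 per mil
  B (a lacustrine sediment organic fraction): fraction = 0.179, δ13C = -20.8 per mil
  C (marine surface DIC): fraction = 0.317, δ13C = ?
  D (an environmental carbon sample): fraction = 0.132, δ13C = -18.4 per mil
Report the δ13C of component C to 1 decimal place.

Isotope mass balance: δ_bulk = Σ fᵢ·δᵢ.
-14.3 = 0.372×(-22.4) + 0.179×(-20.8) + 0.317×δ_C + 0.132×(-18.4)
0.317·δ_C = -14.3 − (-14.485) = 0.185
δ_C = 0.185 / 0.317 = 0.58 per mil

0.6 per mil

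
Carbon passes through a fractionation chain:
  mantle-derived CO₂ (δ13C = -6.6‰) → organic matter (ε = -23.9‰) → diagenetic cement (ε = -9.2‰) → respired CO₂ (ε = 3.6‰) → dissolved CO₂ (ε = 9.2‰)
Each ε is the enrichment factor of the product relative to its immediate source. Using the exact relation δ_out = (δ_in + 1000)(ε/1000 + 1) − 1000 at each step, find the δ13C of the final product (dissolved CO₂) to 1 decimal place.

-26.9‰

step 1: δ = (-6.60 + 1000)·(-23.9/1000 + 1) − 1000 = -30.34‰
step 2: δ = (-30.34 + 1000)·(-9.2/1000 + 1) − 1000 = -39.26‰
step 3: δ = (-39.26 + 1000)·(3.6/1000 + 1) − 1000 = -35.80‰
step 4: δ = (-35.80 + 1000)·(9.2/1000 + 1) − 1000 = -26.93‰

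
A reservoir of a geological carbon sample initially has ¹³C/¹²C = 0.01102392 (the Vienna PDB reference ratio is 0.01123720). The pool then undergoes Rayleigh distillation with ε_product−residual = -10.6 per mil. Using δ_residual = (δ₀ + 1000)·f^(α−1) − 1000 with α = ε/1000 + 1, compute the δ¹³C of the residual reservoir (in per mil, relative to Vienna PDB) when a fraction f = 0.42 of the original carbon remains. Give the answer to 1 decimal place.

-9.9 per mil

δ₀ = (0.01102392/0.01123720 − 1)×1000 = (0.981020 − 1)×1000 = -18.980 per mil
α − 1 = ε/1000 = -0.0106
f^(α−1) = 0.42^(-0.0106) = 1.009238
δ_res = (-18.980 + 1000) × 1.009238 − 1000 = 990.083 − 1000 = -9.92 per mil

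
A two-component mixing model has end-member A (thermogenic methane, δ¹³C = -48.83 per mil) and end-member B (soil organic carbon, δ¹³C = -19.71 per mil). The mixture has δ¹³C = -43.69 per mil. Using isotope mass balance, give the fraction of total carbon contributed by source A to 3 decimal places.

0.823

δ_mix = f_A·δ_A + (1 − f_A)·δ_B  ⇒  f_A = (δ_mix − δ_B)/(δ_A − δ_B)
f_A = (-43.69 − (-19.71)) / (-48.83 − (-19.71))
f_A = -23.98 / -29.12 = 0.8235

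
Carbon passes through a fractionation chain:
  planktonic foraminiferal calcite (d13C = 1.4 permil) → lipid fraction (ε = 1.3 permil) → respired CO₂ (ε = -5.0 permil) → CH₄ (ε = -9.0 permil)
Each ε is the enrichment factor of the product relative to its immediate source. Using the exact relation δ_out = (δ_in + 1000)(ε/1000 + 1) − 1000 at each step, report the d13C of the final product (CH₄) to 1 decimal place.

step 1: δ = (1.40 + 1000)·(1.3/1000 + 1) − 1000 = 2.70 permil
step 2: δ = (2.70 + 1000)·(-5.0/1000 + 1) − 1000 = -2.31 permil
step 3: δ = (-2.31 + 1000)·(-9.0/1000 + 1) − 1000 = -11.29 permil

-11.3 permil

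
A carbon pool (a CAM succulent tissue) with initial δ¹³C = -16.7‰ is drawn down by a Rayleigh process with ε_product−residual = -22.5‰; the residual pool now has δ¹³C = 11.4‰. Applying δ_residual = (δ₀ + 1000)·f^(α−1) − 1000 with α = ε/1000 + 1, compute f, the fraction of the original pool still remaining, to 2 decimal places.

0.29

α − 1 = ε/1000 = -0.0225
(δ_res + 1000)/(δ₀ + 1000) = (11.4 + 1000)/(-16.7 + 1000) = 1011.4/983.3 = 1.028577
f = 1.028577^(1/-0.0225) = exp(ln(1.028577)/-0.0225) = exp(0.02818/-0.0225)
f = exp(-1.2523) = 0.2858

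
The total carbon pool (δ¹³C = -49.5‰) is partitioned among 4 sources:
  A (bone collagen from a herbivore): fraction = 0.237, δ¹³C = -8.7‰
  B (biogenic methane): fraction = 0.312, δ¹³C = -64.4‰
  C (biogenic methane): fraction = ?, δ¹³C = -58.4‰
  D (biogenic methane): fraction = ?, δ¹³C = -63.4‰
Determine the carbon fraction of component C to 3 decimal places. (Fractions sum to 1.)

0.250

Let f_C and f_D be the unknown fractions; fractions sum to 1 so f_C + f_D = 0.451.
Mass balance: Σ fᵢ·δᵢ = δ_bulk ⇒ f_C·(-58.4) + f_D·(-63.4) = -49.5 − (-22.155) = -27.345
Substitute f_D = 0.451 − f_C:
f_C·(-58.4 − -63.4) = -27.345 − 0.451×(-63.4) = 1.248
f_C = 1.248 / 5.0 = 0.2496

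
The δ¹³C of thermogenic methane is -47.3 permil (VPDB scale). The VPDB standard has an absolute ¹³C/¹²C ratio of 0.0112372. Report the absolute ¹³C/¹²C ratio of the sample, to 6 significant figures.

0.0107057

R_sample = R_standard × (δ¹³C/1000 + 1)
R_sample = 0.0112372 × (-47.3/1000 + 1) = 0.0112372 × 0.952700
R_sample = 0.0107057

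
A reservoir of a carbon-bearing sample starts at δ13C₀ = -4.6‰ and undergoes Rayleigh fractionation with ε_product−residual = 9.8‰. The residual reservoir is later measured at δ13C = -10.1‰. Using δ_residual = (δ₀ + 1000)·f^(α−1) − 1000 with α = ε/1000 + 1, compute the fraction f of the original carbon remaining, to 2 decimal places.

α − 1 = ε/1000 = 0.0098
(δ_res + 1000)/(δ₀ + 1000) = (-10.1 + 1000)/(-4.6 + 1000) = 989.9/995.4 = 0.994475
f = 0.994475^(1/0.0098) = exp(ln(0.994475)/0.0098) = exp(-0.00554/0.0098)
f = exp(-0.5654) = 0.5681

0.57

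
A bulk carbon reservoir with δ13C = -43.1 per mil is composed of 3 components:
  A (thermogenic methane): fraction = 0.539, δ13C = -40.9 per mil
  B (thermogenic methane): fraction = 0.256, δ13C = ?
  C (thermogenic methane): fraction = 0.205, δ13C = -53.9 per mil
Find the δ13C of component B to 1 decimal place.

Isotope mass balance: δ_bulk = Σ fᵢ·δᵢ.
-43.1 = 0.539×(-40.9) + 0.256×δ_B + 0.205×(-53.9)
0.256·δ_B = -43.1 − (-33.095) = -10.005
δ_B = -10.005 / 0.256 = -39.08 per mil

-39.1 per mil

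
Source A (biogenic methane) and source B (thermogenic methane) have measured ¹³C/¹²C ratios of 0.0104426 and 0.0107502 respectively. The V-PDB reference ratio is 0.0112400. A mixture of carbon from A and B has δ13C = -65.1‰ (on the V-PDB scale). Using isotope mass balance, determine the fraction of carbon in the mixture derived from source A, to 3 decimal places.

δ_A = (0.0104426/0.0112400 − 1)×1000 = (0.929057 − 1)×1000 = -70.943‰
δ_B = (0.0107502/0.0112400 − 1)×1000 = (0.956423 − 1)×1000 = -43.577‰
f_A = (δ_mix − δ_B)/(δ_A − δ_B) = (-65.1 − (-43.577))/(-70.943 − (-43.577))
f_A = -21.523 / -27.367 = 0.7865

0.786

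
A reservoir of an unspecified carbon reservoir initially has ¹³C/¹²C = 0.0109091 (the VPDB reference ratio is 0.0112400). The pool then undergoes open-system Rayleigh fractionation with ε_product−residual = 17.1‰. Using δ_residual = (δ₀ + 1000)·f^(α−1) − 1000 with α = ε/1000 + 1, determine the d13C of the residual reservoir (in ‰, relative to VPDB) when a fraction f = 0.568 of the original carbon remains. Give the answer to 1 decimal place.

δ₀ = (0.0109091/0.0112400 − 1)×1000 = (0.970560 − 1)×1000 = -29.440‰
α − 1 = ε/1000 = 0.0171
f^(α−1) = 0.568^(0.0171) = 0.990374
δ_res = (-29.440 + 1000) × 0.990374 − 1000 = 961.218 − 1000 = -38.78‰

-38.8‰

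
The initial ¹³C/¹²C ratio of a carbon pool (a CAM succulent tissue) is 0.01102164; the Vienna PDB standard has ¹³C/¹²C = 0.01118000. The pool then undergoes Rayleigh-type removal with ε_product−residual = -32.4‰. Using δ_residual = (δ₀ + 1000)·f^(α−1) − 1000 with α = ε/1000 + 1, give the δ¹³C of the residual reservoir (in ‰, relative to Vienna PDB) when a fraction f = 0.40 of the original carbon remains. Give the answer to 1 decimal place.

δ₀ = (0.01102164/0.01118000 − 1)×1000 = (0.985835 − 1)×1000 = -14.165‰
α − 1 = ε/1000 = -0.0324
f^(α−1) = 0.40^(-0.0324) = 1.030133
δ_res = (-14.165 + 1000) × 1.030133 − 1000 = 1015.541 − 1000 = 15.54‰

15.5‰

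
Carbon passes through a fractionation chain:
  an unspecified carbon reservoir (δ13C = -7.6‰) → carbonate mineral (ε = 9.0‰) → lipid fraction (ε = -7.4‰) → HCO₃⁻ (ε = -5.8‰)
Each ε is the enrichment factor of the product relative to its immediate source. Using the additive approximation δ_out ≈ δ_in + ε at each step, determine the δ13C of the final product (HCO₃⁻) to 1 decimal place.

step 1: δ ≈ -7.6 + (9.0) = 1.4‰
step 2: δ ≈ 1.4 + (-7.4) = -6.0‰
step 3: δ ≈ -6.0 + (-5.8) = -11.8‰

-11.8‰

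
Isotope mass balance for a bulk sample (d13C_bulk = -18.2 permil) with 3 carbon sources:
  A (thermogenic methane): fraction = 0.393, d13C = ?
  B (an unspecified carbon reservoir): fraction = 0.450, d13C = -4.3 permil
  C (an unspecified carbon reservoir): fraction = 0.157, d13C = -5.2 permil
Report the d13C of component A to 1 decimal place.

Isotope mass balance: δ_bulk = Σ fᵢ·δᵢ.
-18.2 = 0.393×δ_A + 0.450×(-4.3) + 0.157×(-5.2)
0.393·δ_A = -18.2 − (-2.751) = -15.449
δ_A = -15.449 / 0.393 = -39.31 permil

-39.3 permil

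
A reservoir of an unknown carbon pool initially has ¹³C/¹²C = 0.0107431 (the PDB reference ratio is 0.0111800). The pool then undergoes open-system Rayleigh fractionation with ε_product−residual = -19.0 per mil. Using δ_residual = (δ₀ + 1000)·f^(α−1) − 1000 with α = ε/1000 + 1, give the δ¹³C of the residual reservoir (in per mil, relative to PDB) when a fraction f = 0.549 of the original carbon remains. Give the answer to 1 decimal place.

-28.1 per mil

δ₀ = (0.0107431/0.0111800 − 1)×1000 = (0.960921 − 1)×1000 = -39.079 per mil
α − 1 = ε/1000 = -0.0190
f^(α−1) = 0.549^(-0.0190) = 1.011459
δ_res = (-39.079 + 1000) × 1.011459 − 1000 = 971.932 − 1000 = -28.07 per mil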